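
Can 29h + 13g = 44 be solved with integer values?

Step 1: Compute gcd(29, 13).
gcd(29, 13) = 1

Step 2: Check divisibility.
Does 1 divide 44? 44 = 1 x 44, so yes.

By the theorem on linear Diophantine equations, 29h + 13g = 44 has integer solutions if and only if gcd(29, 13) divides 44. Since 1 | 44, solutions exist.

Yes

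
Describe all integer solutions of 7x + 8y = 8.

Step 1: Compute gcd(7, 8) = 1.
Since 1 divides 8, solutions exist.

Step 2: Find a particular solution using extended Euclidean algorithm.
We get x₀ = -8, y₀ = 8.
Check: 7*-8 + 8*8 = 8 = 8 ✓

Step 3: Write the general solution.
x = -8 + (8/1)t = -8 + 8t
y = 8 - (7/1)t = 8 - 7t
for any integer t.

x = -8 + 8t, y = 8 - 7t for integer t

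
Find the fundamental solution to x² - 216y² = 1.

We seek the smallest positive integers (x, y) with x² - 216y² = 1, i.e., x² = 216y² + 1.
Try successive y values:
y = 1: x² = 216·1² + 1 = 217, not a perfect square
y = 2: x² = 216·2² + 1 = 865, not a perfect square
y = 3: x² = 216·3² + 1 = 1945, not a perfect square
... continuing the search (or via continued fractions) ...
y = 33: x² = 216·33² + 1 = 235225, x = 485 ✓

Verify: 485² - 216·33² = 235225 - 235224 = 1 ✓

x = 485, y = 33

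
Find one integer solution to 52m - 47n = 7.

Step 1: Check solvability.
gcd(52, 47) = 1
Since 1 divides 7, solutions exist.

Step 2: Apply extended Euclidean algorithm to find gcd.
We find integers such that 52*x0 + 47*y0 = 1

Step 3: Scale the particular solution.
Multiply by 7/1 = 7:
m = 133, n = 147

Step 4: Verify.
52*(133) - 47*(147) = 7 = 7 ✓

m = 133, n = 147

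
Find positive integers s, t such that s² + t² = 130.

Search for s with 130 - s² a perfect square.
s = 3: 130 - 3² = 130 - 9 = 121 = 11² ✓
So s = 3, t = 11.

s = 3, t = 11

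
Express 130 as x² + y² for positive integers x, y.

We need to find integers x, y > 0 such that x² + y² = 130.
Trying x = 3: y² = 130 - 3² = 130 - 9 = 121
y = 11
Check: 3² + 11² = 9 + 121 = 130 ✓

130 = 3² + 11²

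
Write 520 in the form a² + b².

We need to find integers a, b > 0 such that a² + b² = 520.
Trying a = 6: b² = 520 - 6² = 520 - 36 = 484
b = 22
Check: 6² + 22² = 36 + 484 = 520 ✓

520 = 6² + 22²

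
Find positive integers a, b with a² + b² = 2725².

We need a² + b² = 2725² = 7425625.
Trying: 165² + 2720² = 27225 + 7398400 = 7425625 ✓

(165, 2720, 2725)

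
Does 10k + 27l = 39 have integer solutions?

Step 1: Compute gcd(10, 27).
gcd(10, 27) = 1

Step 2: Check divisibility.
Does 1 divide 39? 39 = 1 x 39, so yes.

By the theorem on linear Diophantine equations, 10k + 27l = 39 has integer solutions if and only if gcd(10, 27) divides 39. Since 1 | 39, solutions exist.

Yes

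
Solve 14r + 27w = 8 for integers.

Step 1: Check solvability.
gcd(14, 27) = 1
Since 1 divides 8, solutions exist.

Step 2: Apply extended Euclidean algorithm to find gcd.
We find integers such that 14*x0 + 27*y0 = 1

Step 3: Scale the particular solution.
Multiply by 8/1 = 8:
r = 16, w = -8

Step 4: Verify.
14*(16) + 27*(-8) = 8 = 8 ✓

r = 16, w = -8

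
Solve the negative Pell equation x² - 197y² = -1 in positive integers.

We need x² = 197y² - 1. Try successive y:
y = 1: x² = 197·1² - 1 = 196 = 14² ✓
Check: 14² - 197·1² = 196 - 197 = -1 ✓

x = 14, y = 1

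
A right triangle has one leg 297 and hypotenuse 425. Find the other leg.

b² = c² - a² = 180625 - 88209 = 92416
b = 304

304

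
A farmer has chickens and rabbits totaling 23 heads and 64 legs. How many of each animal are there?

Let c = chickens, r = rabbits.
Heads: c + r = 23
Legs: 2c + 4r = 64
From the first equation, c = 23 - r. Substitute:
2(23 - r) + 4r = 64
46 + 2r = 64
r = (64 - 46)/2 = 9
c = 23 - 9 = 14

Chickens: 14, Rabbits: 9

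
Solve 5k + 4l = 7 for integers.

Step 1: Check solvability.
gcd(5, 4) = 1
Since 1 divides 7, solutions exist.

Step 2: Apply extended Euclidean algorithm to find gcd.
We find integers such that 5*x0 + 4*y0 = 1

Step 3: Scale the particular solution.
Multiply by 7/1 = 7:
k = 7, l = -7

Step 4: Verify.
5*(7) + 4*(-7) = 7 = 7 ✓

k = 7, l = -7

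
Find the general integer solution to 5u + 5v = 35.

Step 1: Compute gcd(5, 5) = 5.
Since 5 divides 35, solutions exist.

Step 2: Find a particular solution using extended Euclidean algorithm.
We get u₀ = 0, v₀ = 7.
Check: 5*0 + 5*7 = 35 = 35 ✓

Step 3: Write the general solution.
u = 0 + (5/5)t = 0 + 1t
v = 7 - (5/5)t = 7 - 1t
for any integer t.

u = 0 + 1t, v = 7 - 1t for integer t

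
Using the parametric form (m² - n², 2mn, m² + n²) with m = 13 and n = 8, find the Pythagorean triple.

a = m² - n² = 13² - 8² = 169 - 64 = 105
b = 2mn = 2·13·8 = 208
c = m² + n² = 169 + 64 = 233
Verify: 105² + 208² = 11025 + 43264 = 54289 = 233² ✓

(105, 208, 233)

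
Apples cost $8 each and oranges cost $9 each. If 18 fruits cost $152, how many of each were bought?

Let a = apples, o = oranges.
a + o = 18
8a + 9o = 152
Substitute o = 18 - a:
8a + 9(18 - a) = 152
(8 - 9)a = 152 - 162
-1a = -10
a = 10, o = 18 - 10 = 8

Apples: 10, Oranges: 8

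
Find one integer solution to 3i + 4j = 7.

Step 1: Check solvability.
gcd(3, 4) = 1
Since 1 divides 7, solutions exist.

Step 2: Apply extended Euclidean algorithm to find gcd.
We find integers such that 3*x0 + 4*y0 = 1

Step 3: Scale the particular solution.
Multiply by 7/1 = 7:
i = -7, j = 7

Step 4: Verify.
3*(-7) + 4*(7) = 7 = 7 ✓

i = -7, j = 7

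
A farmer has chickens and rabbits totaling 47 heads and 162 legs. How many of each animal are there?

Let c = chickens, r = rabbits.
Heads: c + r = 47
Legs: 2c + 4r = 162
From the first equation, c = 47 - r. Substitute:
2(47 - r) + 4r = 162
94 + 2r = 162
r = (162 - 94)/2 = 34
c = 47 - 34 = 13

Chickens: 13, Rabbits: 34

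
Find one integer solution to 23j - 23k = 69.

Step 1: Check solvability.
gcd(23, 23) = 23
Since 23 divides 69, solutions exist.

Step 2: Apply extended Euclidean algorithm to find gcd.
We find integers such that 23*x0 + 23*y0 = 23

Step 3: Scale the particular solution.
Multiply by 69/23 = 3:
j = 0, k = -3

Step 4: Verify.
23*(0) - 23*(-3) = 69 = 69 ✓

j = 0, k = -3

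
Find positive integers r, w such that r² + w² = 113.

Search for r with 113 - r² a perfect square.
r = 7: 113 - 7² = 113 - 49 = 64 = 8² ✓
So r = 7, w = 8.

r = 7, w = 8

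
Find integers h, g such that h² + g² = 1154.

We need to find integers h, g > 0 such that h² + g² = 1154.
Trying h = 23: g² = 1154 - 23² = 1154 - 529 = 625
g = 25
Check: 23² + 25² = 529 + 625 = 1154 ✓

1154 = 23² + 25²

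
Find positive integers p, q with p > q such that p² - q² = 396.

Factor: p² - q² = (p+q)(p-q) = 396.
We need two factors of 396 with the same parity.
Use p+q = 198 and p-q = 2 (product 198·2 = 396).
Adding: 2p = 200, so p = 100.
Subtracting: 2q = 196, so q = 98.
Check: 100² - 98² = 10000 - 9604 = 396 ✓

p = 100, q = 98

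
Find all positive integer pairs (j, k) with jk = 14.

The positive divisors of 14 are: 1, 2, 7, 14.
Each divisor d gives the pair (d, 14/d):
(1, 14), (2, 7), (7, 2), (14, 1)

(1, 14), (2, 7), (7, 2), (14, 1)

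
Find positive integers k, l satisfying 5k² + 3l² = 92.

Try small values of k and check whether (92 - 5k²)/3 is a perfect square.
k = 4: 5·4² = 80, so 3l² = 92 - 80 = 12, giving l² = 4, l = 2.
Check: 5·4² + 3·2² = 80 + 12 = 92 ✓

k = 4, l = 2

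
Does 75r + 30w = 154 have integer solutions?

Step 1: Compute gcd(75, 30).
gcd(75, 30) = 15

Step 2: Check divisibility.
Does 15 divide 154? 154 = 15 x 10 + 4, so no.

By the theorem on linear Diophantine equations, 75r + 30w = 154 has integer solutions if and only if gcd(75, 30) divides 154. Since 15 does not divide 154, no solutions exist.

No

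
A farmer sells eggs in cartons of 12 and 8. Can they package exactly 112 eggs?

We need non-negative a, b with 12a + 8b = 112.
gcd(12, 8) = 4 divides 112.
Try a = 0: 8b = 112 - 0 = 112, so b = 14.
One way: 0 cartons of 12 and 14 cartons of 8.

Yes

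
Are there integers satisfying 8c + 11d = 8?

Step 1: Compute gcd(8, 11).
gcd(8, 11) = 1

Step 2: Check divisibility.
Does 1 divide 8? 8 = 1 x 8, so yes.

By the theorem on linear Diophantine equations, 8c + 11d = 8 has integer solutions if and only if gcd(8, 11) divides 8. Since 1 | 8, solutions exist.

Yes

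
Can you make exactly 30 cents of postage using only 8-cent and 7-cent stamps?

We need non-negative x, y with 8x + 7y = 30.
gcd(8, 7) = 1 divides 30, so integer solutions exist.
Search for a non-negative one: x = 2 gives 7y = 30 - 16 = 14, so y = 2.
Check: 8·2 + 7·2 = 30 ✓

Yes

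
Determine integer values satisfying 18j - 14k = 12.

Step 1: Check solvability.
gcd(18, 14) = 2
Since 2 divides 12, solutions exist.

Step 2: Apply extended Euclidean algorithm to find gcd.
We find integers such that 18*x0 + 14*y0 = 2

Step 3: Scale the particular solution.
Multiply by 12/2 = 6:
j = -18, k = -24

Step 4: Verify.
18*(-18) - 14*(-24) = 12 = 12 ✓

j = -18, k = -24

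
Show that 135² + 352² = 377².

Compute a² + b² = 135² + 352² = 18225 + 123904 = 142129
Compute c² = 377² = 142129
Since 142129 = 142129, confirmed.

Yes, it is a Pythagorean triple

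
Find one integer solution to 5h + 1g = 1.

Step 1: Check solvability.
gcd(5, 1) = 1
Since 1 divides 1, solutions exist.

Step 2: Apply extended Euclidean algorithm to find gcd.
We find integers such that 5*x0 + 1*y0 = 1

Step 3: Scale the particular solution.
Multiply by 1/1 = 1:
h = 0, g = 1

Step 4: Verify.
5*(0) + 1*(1) = 1 = 1 ✓

h = 0, g = 1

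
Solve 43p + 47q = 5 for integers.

Step 1: Check solvability.
gcd(43, 47) = 1
Since 1 divides 5, solutions exist.

Step 2: Apply extended Euclidean algorithm to find gcd.
We find integers such that 43*x0 + 47*y0 = 1

Step 3: Scale the particular solution.
Multiply by 5/1 = 5:
p = -60, q = 55

Step 4: Verify.
43*(-60) + 47*(55) = 5 = 5 ✓

p = -60, q = 55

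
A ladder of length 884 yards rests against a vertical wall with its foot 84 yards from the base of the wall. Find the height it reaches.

The ladder, wall, and ground form a right triangle with hypotenuse 884 and one leg 84.
By the Pythagorean theorem: h² = 884² - 84² = 781456 - 7056 = 774400
h = √774400 = 880 yards

880 yards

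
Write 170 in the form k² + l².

We need to find integers k, l > 0 such that k² + l² = 170.
Trying k = 1: l² = 170 - 1² = 170 - 1 = 169
l = 13
Check: 1² + 13² = 1 + 169 = 170 ✓

170 = 1² + 13²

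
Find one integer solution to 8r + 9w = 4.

Step 1: Check solvability.
gcd(8, 9) = 1
Since 1 divides 4, solutions exist.

Step 2: Apply extended Euclidean algorithm to find gcd.
We find integers such that 8*x0 + 9*y0 = 1

Step 3: Scale the particular solution.
Multiply by 4/1 = 4:
r = -4, w = 4

Step 4: Verify.
8*(-4) + 9*(4) = 4 = 4 ✓

r = -4, w = 4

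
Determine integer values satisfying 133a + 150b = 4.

Step 1: Check solvability.
gcd(133, 150) = 1
Since 1 divides 4, solutions exist.

Step 2: Apply extended Euclidean algorithm to find gcd.
We find integers such that 133*x0 + 150*y0 = 1

Step 3: Scale the particular solution.
Multiply by 4/1 = 4:
a = -212, b = 188

Step 4: Verify.
133*(-212) + 150*(188) = 4 = 4 ✓

a = -212, b = 188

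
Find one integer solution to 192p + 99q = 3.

Step 1: Check solvability.
gcd(192, 99) = 3
Since 3 divides 3, solutions exist.

Step 2: Apply extended Euclidean algorithm to find gcd.
We find integers such that 192*x0 + 99*y0 = 3

Step 3: Scale the particular solution.
Multiply by 3/3 = 1:
p = 16, q = -31

Step 4: Verify.
192*(16) + 99*(-31) = 3 = 3 ✓

p = 16, q = -31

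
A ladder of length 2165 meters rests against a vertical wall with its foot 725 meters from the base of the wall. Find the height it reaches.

The ladder, wall, and ground form a right triangle with hypotenuse 2165 and one leg 725.
By the Pythagorean theorem: h² = 2165² - 725² = 4687225 - 525625 = 4161600
h = √4161600 = 2040 meters

2040 meters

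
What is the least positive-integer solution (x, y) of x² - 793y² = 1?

We seek the smallest positive integers (x, y) with x² - 793y² = 1, i.e., x² = 793y² + 1.
Try successive y values:
y = 1: x² = 793·1² + 1 = 794, not a perfect square
y = 2: x² = 793·2² + 1 = 3173, not a perfect square
y = 3: x² = 793·3² + 1 = 7138, not a perfect square
... continuing the search (or via continued fractions) ...
y = 156: x² = 793·156² + 1 = 19298449, x = 4393 ✓

Verify: 4393² - 793·156² = 19298449 - 19298448 = 1 ✓

x = 4393, y = 156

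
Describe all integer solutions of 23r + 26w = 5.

Step 1: Compute gcd(23, 26) = 1.
Since 1 divides 5, solutions exist.

Step 2: Find a particular solution using extended Euclidean algorithm.
We get r₀ = -45, w₀ = 40.
Check: 23*-45 + 26*40 = 5 = 5 ✓

Step 3: Write the general solution.
r = -45 + (26/1)t = -45 + 26t
w = 40 - (23/1)t = 40 - 23t
for any integer t.

r = -45 + 26t, w = 40 - 23t for integer t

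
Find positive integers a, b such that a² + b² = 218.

Search for a with 218 - a² a perfect square.
a = 7: 218 - 7² = 218 - 49 = 169 = 13² ✓
So a = 7, b = 13.

a = 7, b = 13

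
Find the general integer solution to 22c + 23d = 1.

Step 1: Compute gcd(22, 23) = 1.
Since 1 divides 1, solutions exist.

Step 2: Find a particular solution using extended Euclidean algorithm.
We get c₀ = -1, d₀ = 1.
Check: 22*-1 + 23*1 = 1 = 1 ✓

Step 3: Write the general solution.
c = -1 + (23/1)t = -1 + 23t
d = 1 - (22/1)t = 1 - 22t
for any integer t.

c = -1 + 23t, d = 1 - 22t for integer t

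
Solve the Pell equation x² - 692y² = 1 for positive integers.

We seek the smallest positive integers (x, y) with x² - 692y² = 1, i.e., x² = 692y² + 1.
Try successive y values:
y = 1: x² = 692·1² + 1 = 693, not a perfect square
y = 2: x² = 692·2² + 1 = 2769, not a perfect square
y = 3: x² = 692·3² + 1 = 6229, not a perfect square
... continuing the search (or via continued fractions) ...
y = 95030: x² = 692·95030² + 1 = 6249245022801, x = 2499849 ✓

Verify: 2499849² - 692·95030² = 6249245022801 - 6249245022800 = 1 ✓

x = 2499849, y = 95030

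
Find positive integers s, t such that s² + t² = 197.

Search for s with 197 - s² a perfect square.
s = 1: 197 - 1² = 197 - 1 = 196 = 14² ✓
So s = 1, t = 14.

s = 1, t = 14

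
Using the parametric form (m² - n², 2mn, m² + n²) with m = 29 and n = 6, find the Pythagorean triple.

a = m² - n² = 29² - 6² = 841 - 36 = 805
b = 2mn = 2·29·6 = 348
c = m² + n² = 841 + 36 = 877
Verify: 805² + 348² = 648025 + 121104 = 769129 = 877² ✓

(805, 348, 877)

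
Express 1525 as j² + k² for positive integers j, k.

We need to find integers j, k > 0 such that j² + k² = 1525.
Trying j = 2: k² = 1525 - 2² = 1525 - 4 = 1521
k = 39
Check: 2² + 39² = 4 + 1521 = 1525 ✓

1525 = 2² + 39²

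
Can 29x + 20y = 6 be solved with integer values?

Step 1: Compute gcd(29, 20).
gcd(29, 20) = 1

Step 2: Check divisibility.
Does 1 divide 6? 6 = 1 x 6, so yes.

By the theorem on linear Diophantine equations, 29x + 20y = 6 has integer solutions if and only if gcd(29, 20) divides 6. Since 1 | 6, solutions exist.

Yes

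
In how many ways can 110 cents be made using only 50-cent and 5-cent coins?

We need non-negative integers (x, y) with 50x + 5y = 110.
For each x from 0 to 2, check if (110 - 50x) is a non-negative multiple of 5.
Solutions (x, y): (0,22), (1,12), (2,2)
Count: 3

3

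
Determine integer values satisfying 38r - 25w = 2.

Step 1: Check solvability.
gcd(38, 25) = 1
Since 1 divides 2, solutions exist.

Step 2: Apply extended Euclidean algorithm to find gcd.
We find integers such that 38*x0 + 25*y0 = 1

Step 3: Scale the particular solution.
Multiply by 2/1 = 2:
r = 4, w = 6

Step 4: Verify.
38*(4) - 25*(6) = 2 = 2 ✓

r = 4, w = 6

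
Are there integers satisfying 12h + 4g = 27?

Step 1: Compute gcd(12, 4).
gcd(12, 4) = 4

Step 2: Check divisibility.
Does 4 divide 27? 27 = 4 x 6 + 3, so no.

By the theorem on linear Diophantine equations, 12h + 4g = 27 has integer solutions if and only if gcd(12, 4) divides 27. Since 4 does not divide 27, no solutions exist.

No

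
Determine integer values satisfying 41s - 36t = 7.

Step 1: Check solvability.
gcd(41, 36) = 1
Since 1 divides 7, solutions exist.

Step 2: Apply extended Euclidean algorithm to find gcd.
We find integers such that 41*x0 + 36*y0 = 1

Step 3: Scale the particular solution.
Multiply by 7/1 = 7:
s = -49, t = -56

Step 4: Verify.
41*(-49) - 36*(-56) = 7 = 7 ✓

s = -49, t = -56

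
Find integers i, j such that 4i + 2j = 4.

Step 1: Check solvability.
gcd(4, 2) = 2
Since 2 divides 4, solutions exist.

Step 2: Apply extended Euclidean algorithm to find gcd.
We find integers such that 4*x0 + 2*y0 = 2

Step 3: Scale the particular solution.
Multiply by 4/2 = 2:
i = 0, j = 2

Step 4: Verify.
4*(0) + 2*(2) = 4 = 4 ✓

i = 0, j = 2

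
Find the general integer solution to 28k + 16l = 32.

Step 1: Compute gcd(28, 16) = 4.
Since 4 divides 32, solutions exist.

Step 2: Find a particular solution using extended Euclidean algorithm.
We get k₀ = -8, l₀ = 16.
Check: 28*-8 + 16*16 = 32 = 32 ✓

Step 3: Write the general solution.
k = -8 + (16/4)t = -8 + 4t
l = 16 - (28/4)t = 16 - 7t
for any integer t.

k = -8 + 4t, l = 16 - 7t for integer t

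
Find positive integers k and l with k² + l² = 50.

We need to find integers k, l > 0 such that k² + l² = 50.
Trying k = 1: l² = 50 - 1² = 50 - 1 = 49
l = 7
Check: 1² + 7² = 1 + 49 = 50 ✓

50 = 1² + 7²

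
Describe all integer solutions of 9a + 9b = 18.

Step 1: Compute gcd(9, 9) = 9.
Since 9 divides 18, solutions exist.

Step 2: Find a particular solution using extended Euclidean algorithm.
We get a₀ = 0, b₀ = 2.
Check: 9*0 + 9*2 = 18 = 18 ✓

Step 3: Write the general solution.
a = 0 + (9/9)t = 0 + 1t
b = 2 - (9/9)t = 2 - 1t
for any integer t.

a = 0 + 1t, b = 2 - 1t for integer t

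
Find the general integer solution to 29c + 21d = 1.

Step 1: Compute gcd(29, 21) = 1.
Since 1 divides 1, solutions exist.

Step 2: Find a particular solution using extended Euclidean algorithm.
We get c₀ = 8, d₀ = -11.
Check: 29*8 + 21*-11 = 1 = 1 ✓

Step 3: Write the general solution.
c = 8 + (21/1)t = 8 + 21t
d = -11 - (29/1)t = -11 - 29t
for any integer t.

c = 8 + 21t, d = -11 - 29t for integer t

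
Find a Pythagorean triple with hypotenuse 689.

We need a² + b² = 689² = 474721.
Trying: 561² + 400² = 314721 + 160000 = 474721 ✓

(561, 400, 689)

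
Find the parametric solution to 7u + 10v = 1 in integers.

Step 1: Compute gcd(7, 10) = 1.
Since 1 divides 1, solutions exist.

Step 2: Find a particular solution using extended Euclidean algorithm.
We get u₀ = 3, v₀ = -2.
Check: 7*3 + 10*-2 = 1 = 1 ✓

Step 3: Write the general solution.
u = 3 + (10/1)t = 3 + 10t
v = -2 - (7/1)t = -2 - 7t
for any integer t.

u = 3 + 10t, v = -2 - 7t for integer t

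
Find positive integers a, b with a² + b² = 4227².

We need a² + b² = 4227² = 17867529.
Trying: 477² + 4200² = 227529 + 17640000 = 17867529 ✓

(477, 4200, 4227)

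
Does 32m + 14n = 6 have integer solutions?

Step 1: Compute gcd(32, 14).
gcd(32, 14) = 2

Step 2: Check divisibility.
Does 2 divide 6? 6 = 2 x 3, so yes.

By the theorem on linear Diophantine equations, 32m + 14n = 6 has integer solutions if and only if gcd(32, 14) divides 6. Since 2 | 6, solutions exist.

Yes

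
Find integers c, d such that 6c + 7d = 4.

Step 1: Check solvability.
gcd(6, 7) = 1
Since 1 divides 4, solutions exist.

Step 2: Apply extended Euclidean algorithm to find gcd.
We find integers such that 6*x0 + 7*y0 = 1

Step 3: Scale the particular solution.
Multiply by 4/1 = 4:
c = -4, d = 4

Step 4: Verify.
6*(-4) + 7*(4) = 4 = 4 ✓

c = -4, d = 4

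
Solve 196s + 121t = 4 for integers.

Step 1: Check solvability.
gcd(196, 121) = 1
Since 1 divides 4, solutions exist.

Step 2: Apply extended Euclidean algorithm to find gcd.
We find integers such that 196*x0 + 121*y0 = 1

Step 3: Scale the particular solution.
Multiply by 4/1 = 4:
s = -200, t = 324

Step 4: Verify.
196*(-200) + 121*(324) = 4 = 4 ✓

s = -200, t = 324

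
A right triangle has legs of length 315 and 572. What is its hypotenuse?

c² = a² + b² = 315² + 572² = 99225 + 327184 = 426409
c = 653

653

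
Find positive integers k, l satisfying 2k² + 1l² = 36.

Try small values of k and check whether (36 - 2k²)/1 is a perfect square.
k = 4: 2·4² = 32, so 1l² = 36 - 32 = 4, giving l² = 4, l = 2.
Check: 2·4² + 1·2² = 32 + 4 = 36 ✓

k = 4, l = 2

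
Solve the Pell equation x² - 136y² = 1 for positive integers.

We seek the smallest positive integers (x, y) with x² - 136y² = 1, i.e., x² = 136y² + 1.
Try successive y values:
y = 1: x² = 136·1² + 1 = 137, not a perfect square
y = 2: x² = 136·2² + 1 = 545, not a perfect square
y = 3: x² = 136·3² + 1 = 1225, x = 35 ✓

Verify: 35² - 136·3² = 1225 - 1224 = 1 ✓

x = 35, y = 3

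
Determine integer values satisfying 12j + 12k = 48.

Step 1: Check solvability.
gcd(12, 12) = 12
Since 12 divides 48, solutions exist.

Step 2: Apply extended Euclidean algorithm to find gcd.
We find integers such that 12*x0 + 12*y0 = 12

Step 3: Scale the particular solution.
Multiply by 48/12 = 4:
j = 0, k = 4

Step 4: Verify.
12*(0) + 12*(4) = 48 = 48 ✓

j = 0, k = 4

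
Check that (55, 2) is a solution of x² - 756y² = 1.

Compute x² = 55² = 3025
Compute 756y² = 756·2² = 756·4 = 3024
x² - 756y² = 3025 - 3024 = 1
Since this equals 1, (55, 2) is a solution.

Yes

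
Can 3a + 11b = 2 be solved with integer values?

Step 1: Compute gcd(3, 11).
gcd(3, 11) = 1

Step 2: Check divisibility.
Does 1 divide 2? 2 = 1 x 2, so yes.

By the theorem on linear Diophantine equations, 3a + 11b = 2 has integer solutions if and only if gcd(3, 11) divides 2. Since 1 | 2, solutions exist.

Yes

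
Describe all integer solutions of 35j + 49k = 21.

Step 1: Compute gcd(35, 49) = 7.
Since 7 divides 21, solutions exist.

Step 2: Find a particular solution using extended Euclidean algorithm.
We get j₀ = 9, k₀ = -6.
Check: 35*9 + 49*-6 = 21 = 21 ✓

Step 3: Write the general solution.
j = 9 + (49/7)t = 9 + 7t
k = -6 - (35/7)t = -6 - 5t
for any integer t.

j = 9 + 7t, k = -6 - 5t for integer t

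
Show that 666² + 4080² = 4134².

Compute a² + b² = 666² + 4080² = 443556 + 16646400 = 17089956
Compute c² = 4134² = 17089956
Since 17089956 = 17089956, confirmed.

Yes, it is a Pythagorean triple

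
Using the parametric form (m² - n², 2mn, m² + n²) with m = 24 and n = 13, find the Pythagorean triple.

a = m² - n² = 24² - 13² = 576 - 169 = 407
b = 2mn = 2·24·13 = 624
c = m² + n² = 576 + 169 = 745
Verify: 407² + 624² = 165649 + 389376 = 555025 = 745² ✓

(407, 624, 745)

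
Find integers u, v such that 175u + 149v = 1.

Step 1: Check solvability.
gcd(175, 149) = 1
Since 1 divides 1, solutions exist.

Step 2: Apply extended Euclidean algorithm to find gcd.
We find integers such that 175*x0 + 149*y0 = 1

Step 3: Scale the particular solution.
Multiply by 1/1 = 1:
u = -63, v = 74

Step 4: Verify.
175*(-63) + 149*(74) = 1 = 1 ✓

u = -63, v = 74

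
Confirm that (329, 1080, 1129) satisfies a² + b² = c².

Compute a² + b² = 329² + 1080² = 108241 + 1166400 = 1274641
Compute c² = 1129² = 1274641
Since 1274641 = 1274641, confirmed.

Yes, it is a Pythagorean triple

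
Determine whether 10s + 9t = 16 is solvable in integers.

Step 1: Compute gcd(10, 9).
gcd(10, 9) = 1

Step 2: Check divisibility.
Does 1 divide 16? 16 = 1 x 16, so yes.

By the theorem on linear Diophantine equations, 10s + 9t = 16 has integer solutions if and only if gcd(10, 9) divides 16. Since 1 | 16, solutions exist.

Yes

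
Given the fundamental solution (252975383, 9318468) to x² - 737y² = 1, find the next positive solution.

Solutions to x² - Dy² = 1 are generated by powers of (x₀ + y₀√D).
The next solution satisfies x₁ + y₁√737 = (x₀ + y₀√737)², giving:
x₁ = x₀² + 737y₀² = 252975383² + 737·9318468² = 63996544403996689 + 63996544403996688 = 127993088807993377
y₁ = 2x₀y₀ = 2·252975383·9318468 = 4714686022546488

Verify: 127993088807993377² - 737·4714686022546488² = 16382230782610879464409649275864129 - 16382230782610879464409649275864128 = 1 ✓

x = 127993088807993377, y = 4714686022546488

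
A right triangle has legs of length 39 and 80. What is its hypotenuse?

c² = a² + b² = 39² + 80² = 1521 + 6400 = 7921
c = 89

89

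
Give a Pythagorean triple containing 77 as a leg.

We need the other leg and hypotenuse such that 77² + x² = c².
Take x = 36, c = 85: 77² + 36² = 5929 + 1296 = 7225 = 85² ✓
Triple: (77, 36, 85)

(77, 36, 85)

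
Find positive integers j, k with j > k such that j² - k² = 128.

Factor: j² - k² = (j+k)(j-k) = 128.
We need two factors of 128 with the same parity.
Use j+k = 64 and j-k = 2 (product 64·2 = 128).
Adding: 2j = 66, so j = 33.
Subtracting: 2k = 62, so k = 31.
Check: 33² - 31² = 1089 - 961 = 128 ✓

j = 33, k = 31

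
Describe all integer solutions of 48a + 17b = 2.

Step 1: Compute gcd(48, 17) = 1.
Since 1 divides 2, solutions exist.

Step 2: Find a particular solution using extended Euclidean algorithm.
We get a₀ = -12, b₀ = 34.
Check: 48*-12 + 17*34 = 2 = 2 ✓

Step 3: Write the general solution.
a = -12 + (17/1)t = -12 + 17t
b = 34 - (48/1)t = 34 - 48t
for any integer t.

a = -12 + 17t, b = 34 - 48t for integer t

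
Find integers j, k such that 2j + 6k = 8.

Step 1: Check solvability.
gcd(2, 6) = 2
Since 2 divides 8, solutions exist.

Step 2: Apply extended Euclidean algorithm to find gcd.
We find integers such that 2*x0 + 6*y0 = 2

Step 3: Scale the particular solution.
Multiply by 8/2 = 4:
j = 4, k = 0

Step 4: Verify.
2*(4) + 6*(0) = 8 = 8 ✓

j = 4, k = 0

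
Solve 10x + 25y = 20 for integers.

Step 1: Check solvability.
gcd(10, 25) = 5
Since 5 divides 20, solutions exist.

Step 2: Apply extended Euclidean algorithm to find gcd.
We find integers such that 10*x0 + 25*y0 = 5

Step 3: Scale the particular solution.
Multiply by 20/5 = 4:
x = -8, y = 4

Step 4: Verify.
10*(-8) + 25*(4) = 20 = 20 ✓

x = -8, y = 4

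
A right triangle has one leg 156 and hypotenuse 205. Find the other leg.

a² = c² - b² = 42025 - 24336 = 17689
a = 133

133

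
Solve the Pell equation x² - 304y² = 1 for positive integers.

We seek the smallest positive integers (x, y) with x² - 304y² = 1, i.e., x² = 304y² + 1.
Try successive y values:
y = 1: x² = 304·1² + 1 = 305, not a perfect square
y = 2: x² = 304·2² + 1 = 1217, not a perfect square
y = 3: x² = 304·3² + 1 = 2737, not a perfect square
... continuing the search (or via continued fractions) ...
y = 3315: x² = 304·3315² + 1 = 3340724401, x = 57799 ✓

Verify: 57799² - 304·3315² = 3340724401 - 3340724400 = 1 ✓

x = 57799, y = 3315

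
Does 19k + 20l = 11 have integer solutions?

Step 1: Compute gcd(19, 20).
gcd(19, 20) = 1

Step 2: Check divisibility.
Does 1 divide 11? 11 = 1 x 11, so yes.

By the theorem on linear Diophantine equations, 19k + 20l = 11 has integer solutions if and only if gcd(19, 20) divides 11. Since 1 | 11, solutions exist.

Yes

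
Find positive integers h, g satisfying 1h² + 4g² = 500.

Try small values of h and check whether (500 - 1h²)/4 is a perfect square.
h = 10: 1·10² = 100, so 4g² = 500 - 100 = 400, giving g² = 100, g = 10.
Check: 1·10² + 4·10² = 100 + 400 = 500 ✓

h = 10, g = 10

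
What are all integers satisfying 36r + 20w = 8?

Step 1: Compute gcd(36, 20) = 4.
Since 4 divides 8, solutions exist.

Step 2: Find a particular solution using extended Euclidean algorithm.
We get r₀ = -2, w₀ = 4.
Check: 36*-2 + 20*4 = 8 = 8 ✓

Step 3: Write the general solution.
r = -2 + (20/4)t = -2 + 5t
w = 4 - (36/4)t = 4 - 9t
for any integer t.

r = -2 + 5t, w = 4 - 9t for integer t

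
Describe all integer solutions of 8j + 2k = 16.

Step 1: Compute gcd(8, 2) = 2.
Since 2 divides 16, solutions exist.

Step 2: Find a particular solution using extended Euclidean algorithm.
We get j₀ = 0, k₀ = 8.
Check: 8*0 + 2*8 = 16 = 16 ✓

Step 3: Write the general solution.
j = 0 + (2/2)t = 0 + 1t
k = 8 - (8/2)t = 8 - 4t
for any integer t.

j = 0 + 1t, k = 8 - 4t for integer t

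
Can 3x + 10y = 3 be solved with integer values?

Step 1: Compute gcd(3, 10).
gcd(3, 10) = 1

Step 2: Check divisibility.
Does 1 divide 3? 3 = 1 x 3, so yes.

By the theorem on linear Diophantine equations, 3x + 10y = 3 has integer solutions if and only if gcd(3, 10) divides 3. Since 1 | 3, solutions exist.

Yes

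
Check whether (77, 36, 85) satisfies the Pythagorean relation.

Compute a² + b²:
77² + 36² = 5929 + 1296 = 7225
Compute c²:
85² = 7225
Since 7225 = 7225, it is a Pythagorean triple.

Yes, it is a Pythagorean triple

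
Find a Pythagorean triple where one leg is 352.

We need the other leg and hypotenuse such that 352² + x² = c².
Take x = 135, c = 377: 352² + 135² = 123904 + 18225 = 142129 = 377² ✓
Triple: (135, 352, 377)

(135, 352, 377)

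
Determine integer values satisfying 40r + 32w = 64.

Step 1: Check solvability.
gcd(40, 32) = 8
Since 8 divides 64, solutions exist.

Step 2: Apply extended Euclidean algorithm to find gcd.
We find integers such that 40*x0 + 32*y0 = 8

Step 3: Scale the particular solution.
Multiply by 64/8 = 8:
r = 8, w = -8

Step 4: Verify.
40*(8) + 32*(-8) = 64 = 64 ✓

r = 8, w = -8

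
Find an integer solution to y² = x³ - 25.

Try small integer x values and check whether x³ - 25 is a perfect square.
x = 5: x³ - 25 = 5³ - 25 = 125 - 25 = 100
Is 100 a perfect square? 10² = 100 ✓
So (x, y) = (5, 10) is a solution.

x = 5, y = 10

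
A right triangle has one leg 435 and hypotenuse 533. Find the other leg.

b² = c² - a² = 284089 - 189225 = 94864
b = 308

308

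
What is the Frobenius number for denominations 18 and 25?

For two coprime denominations a and b, the Frobenius number (largest value not representable as a non-negative combination) is ab - a - b.
Here gcd(18, 25) = 1, so they are coprime.
F(18, 25) = 18·25 - 18 - 25 = 450 - 43 = 407

407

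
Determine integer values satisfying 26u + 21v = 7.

Step 1: Check solvability.
gcd(26, 21) = 1
Since 1 divides 7, solutions exist.

Step 2: Apply extended Euclidean algorithm to find gcd.
We find integers such that 26*x0 + 21*y0 = 1

Step 3: Scale the particular solution.
Multiply by 7/1 = 7:
u = -28, v = 35

Step 4: Verify.
26*(-28) + 21*(35) = 7 = 7 ✓

u = -28, v = 35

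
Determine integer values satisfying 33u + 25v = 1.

Step 1: Check solvability.
gcd(33, 25) = 1
Since 1 divides 1, solutions exist.

Step 2: Apply extended Euclidean algorithm to find gcd.
We find integers such that 33*x0 + 25*y0 = 1

Step 3: Scale the particular solution.
Multiply by 1/1 = 1:
u = -3, v = 4

Step 4: Verify.
33*(-3) + 25*(4) = 1 = 1 ✓

u = -3, v = 4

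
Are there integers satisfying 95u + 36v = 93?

Step 1: Compute gcd(95, 36).
gcd(95, 36) = 1

Step 2: Check divisibility.
Does 1 divide 93? 93 = 1 x 93, so yes.

By the theorem on linear Diophantine equations, 95u + 36v = 93 has integer solutions if and only if gcd(95, 36) divides 93. Since 1 | 93, solutions exist.

Yes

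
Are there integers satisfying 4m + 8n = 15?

Step 1: Compute gcd(4, 8).
gcd(4, 8) = 4

Step 2: Check divisibility.
Does 4 divide 15? 15 = 4 x 3 + 3, so no.

By the theorem on linear Diophantine equations, 4m + 8n = 15 has integer solutions if and only if gcd(4, 8) divides 15. Since 4 does not divide 15, no solutions exist.

No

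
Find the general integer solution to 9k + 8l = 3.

Step 1: Compute gcd(9, 8) = 1.
Since 1 divides 3, solutions exist.

Step 2: Find a particular solution using extended Euclidean algorithm.
We get k₀ = 3, l₀ = -3.
Check: 9*3 + 8*-3 = 3 = 3 ✓

Step 3: Write the general solution.
k = 3 + (8/1)t = 3 + 8t
l = -3 - (9/1)t = -3 - 9t
for any integer t.

k = 3 + 8t, l = -3 - 9t for integer t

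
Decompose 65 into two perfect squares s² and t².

We need to find integers s, t > 0 such that s² + t² = 65.
Trying s = 1: t² = 65 - 1² = 65 - 1 = 64
t = 8
Check: 1² + 8² = 1 + 64 = 65 ✓

65 = 1² + 8²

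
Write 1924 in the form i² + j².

We need to find integers i, j > 0 such that i² + j² = 1924.
Trying i = 18: j² = 1924 - 18² = 1924 - 324 = 1600
j = 40
Check: 18² + 40² = 324 + 1600 = 1924 ✓

1924 = 18² + 40²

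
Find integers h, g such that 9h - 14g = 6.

Step 1: Check solvability.
gcd(9, 14) = 1
Since 1 divides 6, solutions exist.

Step 2: Apply extended Euclidean algorithm to find gcd.
We find integers such that 9*x0 + 14*y0 = 1

Step 3: Scale the particular solution.
Multiply by 6/1 = 6:
h = -18, g = -12

Step 4: Verify.
9*(-18) - 14*(-12) = 6 = 6 ✓

h = -18, g = -12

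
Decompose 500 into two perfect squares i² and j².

We need to find integers i, j > 0 such that i² + j² = 500.
Trying i = 4: j² = 500 - 4² = 500 - 16 = 484
j = 22
Check: 4² + 22² = 16 + 484 = 500 ✓

500 = 4² + 22²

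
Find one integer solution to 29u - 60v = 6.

Step 1: Check solvability.
gcd(29, 60) = 1
Since 1 divides 6, solutions exist.

Step 2: Apply extended Euclidean algorithm to find gcd.
We find integers such that 29*x0 + 60*y0 = 1

Step 3: Scale the particular solution.
Multiply by 6/1 = 6:
u = 174, v = 84

Step 4: Verify.
29*(174) - 60*(84) = 6 = 6 ✓

u = 174, v = 84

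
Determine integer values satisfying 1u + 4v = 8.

Step 1: Check solvability.
gcd(1, 4) = 1
Since 1 divides 8, solutions exist.

Step 2: Apply extended Euclidean algorithm to find gcd.
We find integers such that 1*x0 + 4*y0 = 1

Step 3: Scale the particular solution.
Multiply by 8/1 = 8:
u = 8, v = 0

Step 4: Verify.
1*(8) + 4*(0) = 8 = 8 ✓

u = 8, v = 0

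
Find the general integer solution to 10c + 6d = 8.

Step 1: Compute gcd(10, 6) = 2.
Since 2 divides 8, solutions exist.

Step 2: Find a particular solution using extended Euclidean algorithm.
We get c₀ = -4, d₀ = 8.
Check: 10*-4 + 6*8 = 8 = 8 ✓

Step 3: Write the general solution.
c = -4 + (6/2)t = -4 + 3t
d = 8 - (10/2)t = 8 - 5t
for any integer t.

c = -4 + 3t, d = 8 - 5t for integer t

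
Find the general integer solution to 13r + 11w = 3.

Step 1: Compute gcd(13, 11) = 1.
Since 1 divides 3, solutions exist.

Step 2: Find a particular solution using extended Euclidean algorithm.
We get r₀ = -15, w₀ = 18.
Check: 13*-15 + 11*18 = 3 = 3 ✓

Step 3: Write the general solution.
r = -15 + (11/1)t = -15 + 11t
w = 18 - (13/1)t = 18 - 13t
for any integer t.

r = -15 + 11t, w = 18 - 13t for integer t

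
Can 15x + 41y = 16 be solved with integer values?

Step 1: Compute gcd(15, 41).
gcd(15, 41) = 1

Step 2: Check divisibility.
Does 1 divide 16? 16 = 1 x 16, so yes.

By the theorem on linear Diophantine equations, 15x + 41y = 16 has integer solutions if and only if gcd(15, 41) divides 16. Since 1 | 16, solutions exist.

Yes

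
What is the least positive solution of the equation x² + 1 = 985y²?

We need x² = 985y² - 1. Try successive y:
y = 1: x² = 985·1² - 1 = 984, not a perfect square
y = 2: x² = 985·2² - 1 = 3939, not a perfect square
y = 3: x² = 985·3² - 1 = 8864, not a perfect square
...
y = 13: x² = 985·13² - 1 = 166464 = 408² ✓
Check: 408² - 985·13² = 166464 - 166465 = -1 ✓

x = 408, y = 13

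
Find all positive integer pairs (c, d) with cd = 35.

The positive divisors of 35 are: 1, 5, 7, 35.
Each divisor d gives the pair (d, 35/d):
(1, 35), (5, 7), (7, 5), (35, 1)

(1, 35), (5, 7), (7, 5), (35, 1)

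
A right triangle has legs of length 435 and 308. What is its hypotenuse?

c² = a² + b² = 435² + 308² = 189225 + 94864 = 284089
c = 533

533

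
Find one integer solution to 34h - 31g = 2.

Step 1: Check solvability.
gcd(34, 31) = 1
Since 1 divides 2, solutions exist.

Step 2: Apply extended Euclidean algorithm to find gcd.
We find integers such that 34*x0 + 31*y0 = 1

Step 3: Scale the particular solution.
Multiply by 2/1 = 2:
h = -20, g = -22

Step 4: Verify.
34*(-20) - 31*(-22) = 2 = 2 ✓

h = -20, g = -22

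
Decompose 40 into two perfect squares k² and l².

We need to find integers k, l > 0 such that k² + l² = 40.
Trying k = 2: l² = 40 - 2² = 40 - 4 = 36
l = 6
Check: 2² + 6² = 4 + 36 = 40 ✓

40 = 2² + 6²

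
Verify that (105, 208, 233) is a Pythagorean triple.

Compute a² + b² = 105² + 208² = 11025 + 43264 = 54289
Compute c² = 233² = 54289
Since 54289 = 54289, confirmed.

Yes, it is a Pythagorean triple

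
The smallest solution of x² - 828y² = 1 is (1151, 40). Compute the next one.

Solutions to x² - Dy² = 1 are generated by powers of (x₀ + y₀√D).
The next solution satisfies x₁ + y₁√828 = (x₀ + y₀√828)², giving:
x₁ = x₀² + 828y₀² = 1151² + 828·40² = 1324801 + 1324800 = 2649601
y₁ = 2x₀y₀ = 2·1151·40 = 92080

Verify: 2649601² - 828·92080² = 7020385459201 - 7020385459200 = 1 ✓

x = 2649601, y = 92080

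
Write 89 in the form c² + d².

We need to find integers c, d > 0 such that c² + d² = 89.
Trying c = 5: d² = 89 - 5² = 89 - 25 = 64
d = 8
Check: 5² + 8² = 25 + 64 = 89 ✓

89 = 5² + 8²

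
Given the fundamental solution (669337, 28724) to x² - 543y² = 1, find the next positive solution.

Solutions to x² - Dy² = 1 are generated by powers of (x₀ + y₀√D).
The next solution satisfies x₁ + y₁√543 = (x₀ + y₀√543)², giving:
x₁ = x₀² + 543y₀² = 669337² + 543·28724² = 448012019569 + 448012019568 = 896024039137
y₁ = 2x₀y₀ = 2·669337·28724 = 38452071976

Verify: 896024039137² - 543·38452071976² = 802859078711384107704769 - 802859078711384107704768 = 1 ✓

x = 896024039137, y = 38452071976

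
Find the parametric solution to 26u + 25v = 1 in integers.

Step 1: Compute gcd(26, 25) = 1.
Since 1 divides 1, solutions exist.

Step 2: Find a particular solution using extended Euclidean algorithm.
We get u₀ = 1, v₀ = -1.
Check: 26*1 + 25*-1 = 1 = 1 ✓

Step 3: Write the general solution.
u = 1 + (25/1)t = 1 + 25t
v = -1 - (26/1)t = -1 - 26t
for any integer t.

u = 1 + 25t, v = -1 - 26t for integer t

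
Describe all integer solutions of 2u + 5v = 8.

Step 1: Compute gcd(2, 5) = 1.
Since 1 divides 8, solutions exist.

Step 2: Find a particular solution using extended Euclidean algorithm.
We get u₀ = -16, v₀ = 8.
Check: 2*-16 + 5*8 = 8 = 8 ✓

Step 3: Write the general solution.
u = -16 + (5/1)t = -16 + 5t
v = 8 - (2/1)t = 8 - 2t
for any integer t.

u = -16 + 5t, v = 8 - 2t for integer t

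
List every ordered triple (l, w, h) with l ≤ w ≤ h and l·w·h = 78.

Iterate l from 1 to ⌊78^(1/3)⌋. For each l dividing 78, iterate w ≥ l with w dividing 78/l, and set h = 78/(l·w).
Triples found (5): (1×1×78), (1×2×39), (1×3×26), (1×6×13), (2×3×13)

(1×1×78), (1×2×39), (1×3×26), (1×6×13), (2×3×13)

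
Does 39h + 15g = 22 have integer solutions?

Step 1: Compute gcd(39, 15).
gcd(39, 15) = 3

Step 2: Check divisibility.
Does 3 divide 22? 22 = 3 x 7 + 1, so no.

By the theorem on linear Diophantine equations, 39h + 15g = 22 has integer solutions if and only if gcd(39, 15) divides 22. Since 3 does not divide 22, no solutions exist.

No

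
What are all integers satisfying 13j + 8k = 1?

Step 1: Compute gcd(13, 8) = 1.
Since 1 divides 1, solutions exist.

Step 2: Find a particular solution using extended Euclidean algorithm.
We get j₀ = -3, k₀ = 5.
Check: 13*-3 + 8*5 = 1 = 1 ✓

Step 3: Write the general solution.
j = -3 + (8/1)t = -3 + 8t
k = 5 - (13/1)t = 5 - 13t
for any integer t.

j = -3 + 8t, k = 5 - 13t for integer t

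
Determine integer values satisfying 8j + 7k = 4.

Step 1: Check solvability.
gcd(8, 7) = 1
Since 1 divides 4, solutions exist.

Step 2: Apply extended Euclidean algorithm to find gcd.
We find integers such that 8*x0 + 7*y0 = 1

Step 3: Scale the particular solution.
Multiply by 4/1 = 4:
j = 4, k = -4

Step 4: Verify.
8*(4) + 7*(-4) = 4 = 4 ✓

j = 4, k = -4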